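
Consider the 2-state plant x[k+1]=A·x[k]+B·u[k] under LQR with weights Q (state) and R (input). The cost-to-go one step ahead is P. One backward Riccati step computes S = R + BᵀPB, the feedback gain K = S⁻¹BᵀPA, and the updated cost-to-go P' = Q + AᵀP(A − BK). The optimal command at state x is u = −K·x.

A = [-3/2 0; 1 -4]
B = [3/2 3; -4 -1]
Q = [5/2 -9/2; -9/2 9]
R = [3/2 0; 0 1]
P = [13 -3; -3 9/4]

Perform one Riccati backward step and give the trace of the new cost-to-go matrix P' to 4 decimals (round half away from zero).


BᵀP = [31.5000 -13.5000; 42.0000 -11.2500]
S = R + BᵀPB = [3/2 0; 0 1] + [101.2500 108.0000; 108.0000 137.2500] = [102.7500 108.0000; 108.0000 138.2500]
BᵀPA = [-60.7500 54.0000; -74.2500 45.0000]
K = S⁻¹·BᵀPA = [-0.1494 1.0253; -0.4203 -0.4755]
A−BK = [-0.0148 -0.1116; -0.0180 -0.3742]
AᵀP(A−BK) = [0.2122 -0.0159; -0.0159 2.0294]
P' = Q + AᵀP(A−BK) = [2.7122 -4.5159; -4.5159 11.0294]
tr(P') = 13.7415

13.7415


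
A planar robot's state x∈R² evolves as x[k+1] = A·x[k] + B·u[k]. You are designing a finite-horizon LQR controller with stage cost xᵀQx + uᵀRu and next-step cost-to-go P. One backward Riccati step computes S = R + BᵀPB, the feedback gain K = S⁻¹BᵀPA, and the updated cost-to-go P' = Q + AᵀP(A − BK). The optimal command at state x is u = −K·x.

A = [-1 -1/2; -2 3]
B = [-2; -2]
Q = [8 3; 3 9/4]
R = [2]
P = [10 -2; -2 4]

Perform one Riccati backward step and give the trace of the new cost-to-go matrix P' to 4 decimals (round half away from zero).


BᵀP = [-16.0000 -4.0000]
S = R + BᵀPB = [2] + [40.0000] = [42.0000]
BᵀPA = [24.0000 -4.0000]
K = S⁻¹·BᵀPA = [0.5714 -0.0952]
A−BK = [0.1429 -0.6905; -0.8571 2.8095]
AᵀP(A−BK) = [4.2857 -12.7143; -12.7143 44.1190]
P' = Q + AᵀP(A−BK) = [12.2857 -9.7143; -9.7143 46.3690]
tr(P') = 58.6548

58.6548


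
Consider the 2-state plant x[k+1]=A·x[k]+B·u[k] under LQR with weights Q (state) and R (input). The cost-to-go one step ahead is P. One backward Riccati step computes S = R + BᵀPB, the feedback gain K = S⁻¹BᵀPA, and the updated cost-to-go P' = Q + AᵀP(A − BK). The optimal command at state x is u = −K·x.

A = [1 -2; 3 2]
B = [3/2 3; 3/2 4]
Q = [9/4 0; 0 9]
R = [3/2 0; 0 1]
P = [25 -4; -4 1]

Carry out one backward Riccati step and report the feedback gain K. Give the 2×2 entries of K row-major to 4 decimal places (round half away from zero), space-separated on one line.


-0.1769 -0.9330 0.3324 -0.4290

BᵀP = [31.5000 -4.5000; 59.0000 -8.0000]
S = R + BᵀPB = [3/2 0; 0 1] + [40.5000 76.5000; 76.5000 145.0000] = [42.0000 76.5000; 76.5000 146.0000]
BᵀPA = [18.0000 -72.0000; 35.0000 -134.0000]
K = S⁻¹·BᵀPA = [-0.1769 -0.9330; 0.3324 -0.4290]
A−BK = [0.2681 0.6863; 1.9357 5.1153]
AᵀP(A−BK) = [1.5496 3.8070; 3.8070 11.3458]
P' = Q + AᵀP(A−BK) = [3.7996 3.8070; 3.8070 20.3458]
tr(P') = 24.1454


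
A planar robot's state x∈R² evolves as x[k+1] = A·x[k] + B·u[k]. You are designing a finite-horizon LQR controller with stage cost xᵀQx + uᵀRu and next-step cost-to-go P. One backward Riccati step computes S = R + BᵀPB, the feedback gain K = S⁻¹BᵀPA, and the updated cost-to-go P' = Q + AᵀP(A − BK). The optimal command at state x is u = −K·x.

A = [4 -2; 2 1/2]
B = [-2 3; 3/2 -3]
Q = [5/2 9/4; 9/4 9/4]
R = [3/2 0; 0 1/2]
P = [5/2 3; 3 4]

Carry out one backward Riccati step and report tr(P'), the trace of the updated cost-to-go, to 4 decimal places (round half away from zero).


68.1768

BᵀP = [-0.5000 0.0000; -1.5000 -3.0000]
S = R + BᵀPB = [3/2 0; 0 1/2] + [1.0000 -1.5000; -1.5000 4.5000] = [2.5000 -1.5000; -1.5000 5.0000]
BᵀPA = [-2.0000 1.0000; -12.0000 1.5000]
K = S⁻¹·BᵀPA = [-2.7317 0.7073; -3.2195 0.5122]
A−BK = [8.1951 -2.1220; -3.5610 0.9756]
AᵀP(A−BK) = [59.9024 -14.4390; -14.4390 3.5244]
P' = Q + AᵀP(A−BK) = [62.4024 -12.1890; -12.1890 5.7744]
tr(P') = 68.1768


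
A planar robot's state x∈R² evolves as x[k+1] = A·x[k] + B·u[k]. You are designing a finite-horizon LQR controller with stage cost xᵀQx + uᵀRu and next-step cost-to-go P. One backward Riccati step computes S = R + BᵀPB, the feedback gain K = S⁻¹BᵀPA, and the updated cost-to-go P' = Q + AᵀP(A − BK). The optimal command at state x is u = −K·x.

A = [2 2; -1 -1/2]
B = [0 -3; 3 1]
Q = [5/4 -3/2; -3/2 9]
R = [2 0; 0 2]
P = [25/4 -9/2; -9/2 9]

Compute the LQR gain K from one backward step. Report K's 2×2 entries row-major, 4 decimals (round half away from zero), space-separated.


-0.1323 0.0248 -0.6374 -0.6305

BᵀP = [-13.5000 27.0000; -23.2500 22.5000]
S = R + BᵀPB = [2 0; 0 2] + [81.0000 67.5000; 67.5000 92.2500] = [83.0000 67.5000; 67.5000 94.2500]
BᵀPA = [-54.0000 -40.5000; -69.0000 -57.7500]
K = S⁻¹·BᵀPA = [-0.1323 0.0248; -0.6374 -0.6305]
A−BK = [0.0879 0.1085; 0.0341 0.0561]
AᵀP(A−BK) = [0.8792 0.8351; 0.8351 0.8434]
P' = Q + AᵀP(A−BK) = [2.1292 -0.6649; -0.6649 9.8434]
tr(P') = 11.9726


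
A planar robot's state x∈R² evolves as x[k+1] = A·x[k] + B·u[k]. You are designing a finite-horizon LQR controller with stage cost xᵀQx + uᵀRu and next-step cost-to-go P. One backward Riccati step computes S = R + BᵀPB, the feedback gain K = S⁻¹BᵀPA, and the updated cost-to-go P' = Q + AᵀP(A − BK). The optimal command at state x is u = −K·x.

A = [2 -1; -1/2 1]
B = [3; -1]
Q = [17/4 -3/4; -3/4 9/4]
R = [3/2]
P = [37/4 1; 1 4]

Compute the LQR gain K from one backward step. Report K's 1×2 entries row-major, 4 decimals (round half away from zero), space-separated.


BᵀP = [26.7500 -1.0000]
S = R + BᵀPB = [3/2] + [81.2500] = [82.7500]
BᵀPA = [54.0000 -27.7500]
K = S⁻¹·BᵀPA = [0.6526 -0.3353]
A−BK = [0.0423 0.0060; 0.1526 0.6647]
AᵀP(A−BK) = [0.7613 0.1088; 0.1088 1.9441]
P' = Q + AᵀP(A−BK) = [5.0113 -0.6412; -0.6412 4.1941]
tr(P') = 9.2054

0.6526 -0.3353


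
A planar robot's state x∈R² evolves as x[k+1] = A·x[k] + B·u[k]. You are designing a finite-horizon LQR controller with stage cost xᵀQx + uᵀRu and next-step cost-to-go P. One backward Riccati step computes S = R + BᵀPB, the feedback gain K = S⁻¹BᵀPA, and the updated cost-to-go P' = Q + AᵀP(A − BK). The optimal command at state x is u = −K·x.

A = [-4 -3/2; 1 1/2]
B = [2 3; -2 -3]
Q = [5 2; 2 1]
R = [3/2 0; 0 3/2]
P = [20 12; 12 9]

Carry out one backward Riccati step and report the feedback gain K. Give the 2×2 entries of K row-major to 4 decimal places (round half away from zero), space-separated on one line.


BᵀP = [16.0000 6.0000; 24.0000 9.0000]
S = R + BᵀPB = [3/2 0; 0 3/2] + [20.0000 30.0000; 30.0000 45.0000] = [21.5000 30.0000; 30.0000 46.5000]
BᵀPA = [-58.0000 -21.0000; -87.0000 -31.5000]
K = S⁻¹·BᵀPA = [-0.8722 -0.3158; -1.3083 -0.4737]
A−BK = [1.6692 0.5526; -4.6692 -1.5526]
AᵀP(A−BK) = [68.5940 22.9737; 22.9737 7.6974]
P' = Q + AᵀP(A−BK) = [73.5940 24.9737; 24.9737 8.6974]
tr(P') = 82.2914

-0.8722 -0.3158 -1.3083 -0.4737


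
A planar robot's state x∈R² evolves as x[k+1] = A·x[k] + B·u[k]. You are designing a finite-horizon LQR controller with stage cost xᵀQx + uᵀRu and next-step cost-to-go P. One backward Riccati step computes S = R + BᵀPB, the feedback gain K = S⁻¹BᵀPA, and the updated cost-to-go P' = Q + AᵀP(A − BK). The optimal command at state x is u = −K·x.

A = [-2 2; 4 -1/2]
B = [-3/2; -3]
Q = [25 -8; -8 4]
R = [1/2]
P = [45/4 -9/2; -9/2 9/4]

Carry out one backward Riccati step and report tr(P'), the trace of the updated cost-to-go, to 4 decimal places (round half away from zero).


220.1805

BᵀP = [-3.3750 0.0000]
S = R + BᵀPB = [1/2] + [5.0625] = [5.5625]
BᵀPA = [6.7500 -6.7500]
K = S⁻¹·BᵀPA = [1.2135 -1.2135]
A−BK = [-0.1798 0.1798; 7.6404 -4.1404]
AᵀP(A−BK) = [144.8090 -81.8090; -81.8090 46.3715]
P' = Q + AᵀP(A−BK) = [169.8090 -89.8090; -89.8090 50.3715]
tr(P') = 220.1805


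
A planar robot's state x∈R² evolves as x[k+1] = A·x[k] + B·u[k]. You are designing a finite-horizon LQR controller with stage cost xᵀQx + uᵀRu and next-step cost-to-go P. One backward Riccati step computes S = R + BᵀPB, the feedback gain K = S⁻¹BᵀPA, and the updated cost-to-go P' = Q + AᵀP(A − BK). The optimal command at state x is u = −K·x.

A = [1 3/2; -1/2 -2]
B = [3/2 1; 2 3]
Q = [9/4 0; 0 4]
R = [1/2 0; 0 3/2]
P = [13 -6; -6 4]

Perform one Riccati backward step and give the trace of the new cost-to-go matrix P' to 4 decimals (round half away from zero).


19.1081

BᵀP = [7.5000 -1.0000; -5.0000 6.0000]
S = R + BᵀPB = [1/2 0; 0 3/2] + [9.2500 4.5000; 4.5000 13.0000] = [9.7500 4.5000; 4.5000 14.5000]
BᵀPA = [8.0000 13.2500; -8.0000 -19.5000]
K = S⁻¹·BᵀPA = [1.2549 2.3106; -0.9412 -2.0619]
A−BK = [0.0588 0.0960; -0.1863 -0.4355]
AᵀP(A−BK) = [2.4314 5.0196; 5.0196 10.4267]
P' = Q + AᵀP(A−BK) = [4.6814 5.0196; 5.0196 14.4267]
tr(P') = 19.1081


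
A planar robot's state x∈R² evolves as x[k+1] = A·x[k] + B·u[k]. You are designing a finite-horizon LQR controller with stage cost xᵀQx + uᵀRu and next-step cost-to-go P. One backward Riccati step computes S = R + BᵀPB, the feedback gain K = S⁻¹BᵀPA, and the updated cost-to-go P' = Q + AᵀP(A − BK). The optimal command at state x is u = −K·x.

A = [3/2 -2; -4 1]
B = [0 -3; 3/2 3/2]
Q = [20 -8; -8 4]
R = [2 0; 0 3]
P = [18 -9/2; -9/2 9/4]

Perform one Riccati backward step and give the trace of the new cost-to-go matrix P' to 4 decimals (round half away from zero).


BᵀP = [-6.7500 3.3750; -60.7500 16.8750]
S = R + BᵀPB = [2 0; 0 3] + [5.0625 25.3125; 25.3125 207.5625] = [7.0625 25.3125; 25.3125 210.5625]
BᵀPA = [-23.6250 16.8750; -158.6250 138.3750]
K = S⁻¹·BᵀPA = [-1.1335 0.0598; -0.6171 0.6500]
A−BK = [-0.3512 -0.0501; -1.3742 -0.0647]
AᵀP(A−BK) = [5.8373 -1.2342; -1.2342 1.3000]
P' = Q + AᵀP(A−BK) = [25.8373 -9.2342; -9.2342 5.3000]
tr(P') = 31.1373

31.1373


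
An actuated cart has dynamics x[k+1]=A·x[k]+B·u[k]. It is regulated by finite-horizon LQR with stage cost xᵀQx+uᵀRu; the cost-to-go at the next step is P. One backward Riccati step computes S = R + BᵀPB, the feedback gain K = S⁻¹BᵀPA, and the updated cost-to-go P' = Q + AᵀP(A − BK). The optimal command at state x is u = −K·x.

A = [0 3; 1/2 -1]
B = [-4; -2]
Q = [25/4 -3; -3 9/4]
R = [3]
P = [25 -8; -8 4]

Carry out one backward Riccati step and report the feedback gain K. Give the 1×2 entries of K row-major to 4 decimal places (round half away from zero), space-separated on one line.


0.0412 -0.9485

BᵀP = [-84.0000 24.0000]
S = R + BᵀPB = [3] + [288.0000] = [291.0000]
BᵀPA = [12.0000 -276.0000]
K = S⁻¹·BᵀPA = [0.0412 -0.9485]
A−BK = [0.1649 -0.7938; 0.5825 -2.8969]
AᵀP(A−BK) = [0.5052 -2.6186; -2.6186 15.2268]
P' = Q + AᵀP(A−BK) = [6.7552 -5.6186; -5.6186 17.4768]
tr(P') = 24.2320


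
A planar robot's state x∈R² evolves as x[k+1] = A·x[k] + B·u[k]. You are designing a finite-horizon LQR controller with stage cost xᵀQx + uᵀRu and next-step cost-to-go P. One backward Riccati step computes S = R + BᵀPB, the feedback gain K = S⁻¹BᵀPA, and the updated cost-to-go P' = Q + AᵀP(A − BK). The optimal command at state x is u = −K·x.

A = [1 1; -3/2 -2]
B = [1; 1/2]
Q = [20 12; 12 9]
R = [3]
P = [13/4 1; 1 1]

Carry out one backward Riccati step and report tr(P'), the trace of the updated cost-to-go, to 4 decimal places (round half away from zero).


34.3750

BᵀP = [3.7500 1.5000]
S = R + BᵀPB = [3] + [4.5000] = [7.5000]
BᵀPA = [1.5000 0.7500]
K = S⁻¹·BᵀPA = [0.2000 0.1000]
A−BK = [0.8000 0.9000; -1.6000 -2.0500]
AᵀP(A−BK) = [2.2000 2.6000; 2.6000 3.1750]
P' = Q + AᵀP(A−BK) = [22.2000 14.6000; 14.6000 12.1750]
tr(P') = 34.3750


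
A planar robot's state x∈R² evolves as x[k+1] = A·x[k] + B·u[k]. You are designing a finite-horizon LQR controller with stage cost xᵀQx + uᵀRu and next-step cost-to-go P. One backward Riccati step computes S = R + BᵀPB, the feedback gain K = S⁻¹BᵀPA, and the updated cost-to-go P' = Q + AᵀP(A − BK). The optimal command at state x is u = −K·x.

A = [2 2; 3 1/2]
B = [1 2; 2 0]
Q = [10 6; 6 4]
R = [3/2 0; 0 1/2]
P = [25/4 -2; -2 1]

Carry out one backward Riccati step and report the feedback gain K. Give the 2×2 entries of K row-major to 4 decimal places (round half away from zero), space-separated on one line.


BᵀP = [2.2500 0.0000; 12.5000 -4.0000]
S = R + BᵀPB = [3/2 0; 0 1/2] + [2.2500 4.5000; 4.5000 25.0000] = [3.7500 4.5000; 4.5000 25.5000]
BᵀPA = [4.5000 4.5000; 13.0000 23.0000]
K = S⁻¹·BᵀPA = [0.7463 0.1493; 0.3781 0.8756]
A−BK = [0.4975 0.0995; 1.5075 0.2015]
AᵀP(A−BK) = [1.7264 0.4453; 0.4453 0.4391]
P' = Q + AᵀP(A−BK) = [11.7264 6.4453; 6.4453 4.4391]
tr(P') = 16.1654

0.7463 0.1493 0.3781 0.8756


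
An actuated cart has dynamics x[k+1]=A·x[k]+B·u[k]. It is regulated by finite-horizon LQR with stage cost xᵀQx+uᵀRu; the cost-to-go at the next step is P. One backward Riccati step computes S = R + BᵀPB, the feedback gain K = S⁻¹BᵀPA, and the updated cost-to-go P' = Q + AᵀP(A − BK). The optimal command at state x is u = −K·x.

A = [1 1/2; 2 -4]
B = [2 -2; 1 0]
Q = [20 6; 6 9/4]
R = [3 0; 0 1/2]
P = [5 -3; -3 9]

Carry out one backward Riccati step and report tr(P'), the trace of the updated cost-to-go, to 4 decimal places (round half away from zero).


70.7634

BᵀP = [7.0000 3.0000; -10.0000 6.0000]
S = R + BᵀPB = [3 0; 0 1/2] + [17.0000 -14.0000; -14.0000 20.0000] = [20.0000 -14.0000; -14.0000 20.5000]
BᵀPA = [13.0000 -8.5000; 2.0000 -29.0000]
K = S⁻¹·BᵀPA = [1.3762 -2.7114; 1.0374 -3.2664]
A−BK = [0.3224 -0.6098; 0.6238 -1.2886]
AᵀP(A−BK) = [9.0350 -18.7185; -18.7185 39.4784]
P' = Q + AᵀP(A−BK) = [29.0350 -12.7185; -12.7185 41.7284]
tr(P') = 70.7634


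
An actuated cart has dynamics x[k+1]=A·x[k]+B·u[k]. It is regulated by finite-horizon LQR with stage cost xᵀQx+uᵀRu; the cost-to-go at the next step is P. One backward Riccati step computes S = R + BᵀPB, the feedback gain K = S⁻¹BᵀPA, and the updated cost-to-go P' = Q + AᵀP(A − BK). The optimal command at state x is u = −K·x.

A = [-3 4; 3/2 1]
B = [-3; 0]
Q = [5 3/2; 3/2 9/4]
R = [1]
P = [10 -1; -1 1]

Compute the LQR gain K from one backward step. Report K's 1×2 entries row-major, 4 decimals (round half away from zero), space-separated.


1.0385 -1.2857

BᵀP = [-30.0000 3.0000]
S = R + BᵀPB = [1] + [90.0000] = [91.0000]
BᵀPA = [94.5000 -117.0000]
K = S⁻¹·BᵀPA = [1.0385 -1.2857]
A−BK = [0.1154 0.1429; 1.5000 1.0000]
AᵀP(A−BK) = [3.1154 0.0000; 0.0000 2.5714]
P' = Q + AᵀP(A−BK) = [8.1154 1.5000; 1.5000 4.8214]
tr(P') = 12.9368


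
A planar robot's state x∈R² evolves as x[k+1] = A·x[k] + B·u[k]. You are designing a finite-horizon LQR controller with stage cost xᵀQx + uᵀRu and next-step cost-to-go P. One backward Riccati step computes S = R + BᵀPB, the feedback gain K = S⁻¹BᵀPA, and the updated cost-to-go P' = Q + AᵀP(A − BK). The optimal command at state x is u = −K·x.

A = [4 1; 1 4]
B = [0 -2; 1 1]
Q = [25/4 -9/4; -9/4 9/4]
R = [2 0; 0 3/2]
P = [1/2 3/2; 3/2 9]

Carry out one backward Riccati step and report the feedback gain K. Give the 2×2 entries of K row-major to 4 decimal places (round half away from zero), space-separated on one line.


BᵀP = [1.5000 9.0000; 0.5000 6.0000]
S = R + BᵀPB = [2 0; 0 3/2] + [9.0000 6.0000; 6.0000 5.0000] = [11.0000 6.0000; 6.0000 6.5000]
BᵀPA = [15.0000 37.5000; 8.0000 24.5000]
K = S⁻¹·BᵀPA = [1.3944 2.7254; -0.0563 1.2535]
A−BK = [3.8873 3.5070; -0.3380 0.0211]
AᵀP(A−BK) = [8.5352 12.5915; 12.5915 23.5880]
P' = Q + AᵀP(A−BK) = [14.7852 10.3415; 10.3415 25.8380]
tr(P') = 40.6232

1.3944 2.7254 -0.0563 1.2535


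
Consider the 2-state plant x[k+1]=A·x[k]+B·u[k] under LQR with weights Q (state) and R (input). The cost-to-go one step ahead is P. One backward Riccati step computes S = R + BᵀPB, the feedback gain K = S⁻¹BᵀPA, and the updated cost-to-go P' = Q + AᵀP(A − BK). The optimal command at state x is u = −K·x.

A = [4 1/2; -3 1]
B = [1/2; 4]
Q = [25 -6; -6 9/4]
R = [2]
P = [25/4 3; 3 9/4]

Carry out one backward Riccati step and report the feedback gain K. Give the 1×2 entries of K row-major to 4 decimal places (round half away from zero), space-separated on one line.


0.5624 0.3503

BᵀP = [15.1250 10.5000]
S = R + BᵀPB = [2] + [49.5625] = [51.5625]
BᵀPA = [29.0000 18.0625]
K = S⁻¹·BᵀPA = [0.5624 0.3503]
A−BK = [3.7188 0.3248; -5.2497 -0.4012]
AᵀP(A−BK) = [31.9397 3.0912; 3.0912 0.4852]
P' = Q + AᵀP(A−BK) = [56.9397 -2.9088; -2.9088 2.7352]
tr(P') = 59.6748


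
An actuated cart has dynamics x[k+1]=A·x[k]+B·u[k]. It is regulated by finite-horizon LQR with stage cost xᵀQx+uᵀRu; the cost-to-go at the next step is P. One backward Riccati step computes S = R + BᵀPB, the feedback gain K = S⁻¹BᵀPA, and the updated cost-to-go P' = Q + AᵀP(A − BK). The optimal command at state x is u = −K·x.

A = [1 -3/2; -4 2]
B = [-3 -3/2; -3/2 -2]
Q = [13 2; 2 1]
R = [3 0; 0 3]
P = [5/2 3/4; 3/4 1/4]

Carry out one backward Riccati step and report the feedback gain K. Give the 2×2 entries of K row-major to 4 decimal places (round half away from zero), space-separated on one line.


0.0283 0.1844 0.0521 0.0900

BᵀP = [-8.6250 -2.6250; -5.2500 -1.6250]
S = R + BᵀPB = [3 0; 0 3] + [29.8125 18.1875; 18.1875 11.1250] = [32.8125 18.1875; 18.1875 14.1250]
BᵀPA = [1.8750 7.6875; 1.2500 4.6250]
K = S⁻¹·BᵀPA = [0.0283 0.1844; 0.0521 0.0900]
A−BK = [1.1629 -0.8118; -3.8534 2.4566]
AᵀP(A−BK) = [0.3819 -0.2082; -0.2082 0.2912]
P' = Q + AᵀP(A−BK) = [13.3819 1.7918; 1.7918 1.2912]
tr(P') = 14.6731


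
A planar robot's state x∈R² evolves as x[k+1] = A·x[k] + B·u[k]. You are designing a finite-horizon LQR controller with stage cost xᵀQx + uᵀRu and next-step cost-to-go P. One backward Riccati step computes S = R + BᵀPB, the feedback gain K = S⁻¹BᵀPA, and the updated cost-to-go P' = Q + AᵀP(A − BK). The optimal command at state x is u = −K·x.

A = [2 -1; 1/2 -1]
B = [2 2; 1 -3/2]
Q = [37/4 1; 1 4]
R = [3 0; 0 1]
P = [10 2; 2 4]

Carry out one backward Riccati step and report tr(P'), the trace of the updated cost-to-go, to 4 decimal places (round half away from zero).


16.3569

BᵀP = [22.0000 8.0000; 17.0000 -2.0000]
S = R + BᵀPB = [3 0; 0 1] + [52.0000 32.0000; 32.0000 37.0000] = [55.0000 32.0000; 32.0000 38.0000]
BᵀPA = [48.0000 -30.0000; 33.0000 -15.0000]
K = S⁻¹·BᵀPA = [0.7205 -0.6191; 0.2617 0.1266]
A−BK = [0.0356 -0.0150; 0.1721 -0.1909]
AᵀP(A−BK) = [1.7814 -1.4606; -1.4606 1.3255]
P' = Q + AᵀP(A−BK) = [11.0314 -0.4606; -0.4606 5.3255]
tr(P') = 16.3569


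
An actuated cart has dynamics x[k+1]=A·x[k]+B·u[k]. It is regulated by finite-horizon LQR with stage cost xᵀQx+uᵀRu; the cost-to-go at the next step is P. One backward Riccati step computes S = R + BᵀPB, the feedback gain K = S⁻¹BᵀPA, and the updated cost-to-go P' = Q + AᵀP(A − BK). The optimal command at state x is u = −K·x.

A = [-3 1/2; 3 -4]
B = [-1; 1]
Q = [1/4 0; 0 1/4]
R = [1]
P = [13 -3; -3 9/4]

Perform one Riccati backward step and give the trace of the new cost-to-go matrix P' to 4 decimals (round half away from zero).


22.5478

BᵀP = [-16.0000 5.2500]
S = R + BᵀPB = [1] + [21.2500] = [22.2500]
BᵀPA = [63.7500 -29.0000]
K = S⁻¹·BᵀPA = [2.8652 -1.3034]
A−BK = [-0.1348 -0.8034; 0.1348 -2.6966]
AᵀP(A−BK) = [8.5955 -3.9101; -3.9101 13.4522]
P' = Q + AᵀP(A−BK) = [8.8455 -3.9101; -3.9101 13.7022]
tr(P') = 22.5478


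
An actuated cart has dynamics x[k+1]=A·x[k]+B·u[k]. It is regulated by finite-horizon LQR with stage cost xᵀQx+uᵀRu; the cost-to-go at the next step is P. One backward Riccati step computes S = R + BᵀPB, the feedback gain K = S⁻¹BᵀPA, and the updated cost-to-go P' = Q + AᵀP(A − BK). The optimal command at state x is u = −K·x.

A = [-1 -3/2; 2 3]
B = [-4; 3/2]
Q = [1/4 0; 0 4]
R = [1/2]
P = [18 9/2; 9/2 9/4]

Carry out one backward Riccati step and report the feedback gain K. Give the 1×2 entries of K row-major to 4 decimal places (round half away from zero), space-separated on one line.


0.1503 0.2254

BᵀP = [-65.2500 -14.6250]
S = R + BᵀPB = [1/2] + [239.0625] = [239.5625]
BᵀPA = [36.0000 54.0000]
K = S⁻¹·BᵀPA = [0.1503 0.2254]
A−BK = [-0.3989 -0.5984; 1.7746 2.6619]
AᵀP(A−BK) = [3.5901 5.3852; 5.3852 8.0778]
P' = Q + AᵀP(A−BK) = [3.8401 5.3852; 5.3852 12.0778]
tr(P') = 15.9179


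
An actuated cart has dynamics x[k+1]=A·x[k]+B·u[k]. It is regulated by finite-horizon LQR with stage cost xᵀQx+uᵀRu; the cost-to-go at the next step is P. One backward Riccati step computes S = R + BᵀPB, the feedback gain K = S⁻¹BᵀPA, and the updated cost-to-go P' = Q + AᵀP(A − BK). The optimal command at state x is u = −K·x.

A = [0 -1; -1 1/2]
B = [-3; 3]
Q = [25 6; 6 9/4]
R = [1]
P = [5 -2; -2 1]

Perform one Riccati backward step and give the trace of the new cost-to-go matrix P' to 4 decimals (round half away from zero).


BᵀP = [-21.0000 9.0000]
S = R + BᵀPB = [1] + [90.0000] = [91.0000]
BᵀPA = [-9.0000 25.5000]
K = S⁻¹·BᵀPA = [-0.0989 0.2802]
A−BK = [-0.2967 -0.1593; -0.7033 -0.3407]
AᵀP(A−BK) = [0.1099 0.0220; 0.0220 0.1044]
P' = Q + AᵀP(A−BK) = [25.1099 6.0220; 6.0220 2.3544]
tr(P') = 27.4643

27.4643


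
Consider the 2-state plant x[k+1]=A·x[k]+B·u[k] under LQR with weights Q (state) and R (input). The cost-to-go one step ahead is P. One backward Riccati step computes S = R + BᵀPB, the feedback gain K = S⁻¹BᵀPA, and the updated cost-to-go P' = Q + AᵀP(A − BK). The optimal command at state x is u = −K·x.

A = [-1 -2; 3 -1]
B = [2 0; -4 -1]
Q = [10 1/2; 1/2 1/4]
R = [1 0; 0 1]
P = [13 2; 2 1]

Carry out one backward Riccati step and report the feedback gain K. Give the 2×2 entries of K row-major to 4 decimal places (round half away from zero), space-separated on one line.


BᵀP = [18.0000 0.0000; -2.0000 -1.0000]
S = R + BᵀPB = [1 0; 0 1] + [36.0000 0.0000; 0.0000 1.0000] = [37.0000 0.0000; 0.0000 2.0000]
BᵀPA = [-18.0000 -36.0000; -1.0000 5.0000]
K = S⁻¹·BᵀPA = [-0.4865 -0.9730; -0.5000 2.5000]
A−BK = [-0.0270 -0.0541; 0.5541 -2.3919]
AᵀP(A−BK) = [0.7432 -2.0135; -2.0135 13.4730]
P' = Q + AᵀP(A−BK) = [10.7432 -1.5135; -1.5135 13.7230]
tr(P') = 24.4662

-0.4865 -0.9730 -0.5000 2.5000


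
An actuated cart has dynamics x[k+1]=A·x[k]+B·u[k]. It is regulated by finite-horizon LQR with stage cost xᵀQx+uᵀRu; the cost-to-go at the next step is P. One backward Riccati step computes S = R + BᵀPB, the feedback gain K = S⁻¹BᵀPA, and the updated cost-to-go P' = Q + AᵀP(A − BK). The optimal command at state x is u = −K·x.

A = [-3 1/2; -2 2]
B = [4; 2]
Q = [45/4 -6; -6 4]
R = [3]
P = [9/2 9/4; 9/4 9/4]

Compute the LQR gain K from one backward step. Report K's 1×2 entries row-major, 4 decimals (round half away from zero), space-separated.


BᵀP = [22.5000 13.5000]
S = R + BᵀPB = [3] + [117.0000] = [120.0000]
BᵀPA = [-94.5000 38.2500]
K = S⁻¹·BᵀPA = [-0.7875 0.3188]
A−BK = [0.1500 -0.7750; -0.4250 1.3625]
AᵀP(A−BK) = [2.0813 -1.3781; -1.3781 2.4328]
P' = Q + AᵀP(A−BK) = [13.3313 -7.3781; -7.3781 6.4328]
tr(P') = 19.7641

-0.7875 0.3188


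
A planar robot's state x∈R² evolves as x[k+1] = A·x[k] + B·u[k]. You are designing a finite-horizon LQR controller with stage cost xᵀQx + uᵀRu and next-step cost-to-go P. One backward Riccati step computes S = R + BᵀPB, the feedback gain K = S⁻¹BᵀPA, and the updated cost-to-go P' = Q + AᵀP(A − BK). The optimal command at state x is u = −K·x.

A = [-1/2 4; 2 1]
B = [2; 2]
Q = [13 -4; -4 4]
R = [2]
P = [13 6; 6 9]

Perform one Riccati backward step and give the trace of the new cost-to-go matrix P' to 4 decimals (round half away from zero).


57.0399

BᵀP = [38.0000 30.0000]
S = R + BᵀPB = [2] + [136.0000] = [138.0000]
BᵀPA = [41.0000 182.0000]
K = S⁻¹·BᵀPA = [0.2971 1.3188]
A−BK = [-1.0942 1.3623; 1.4058 -1.6377]
AᵀP(A−BK) = [15.0688 -17.0725; -17.0725 24.9710]
P' = Q + AᵀP(A−BK) = [28.0688 -21.0725; -21.0725 28.9710]
tr(P') = 57.0399


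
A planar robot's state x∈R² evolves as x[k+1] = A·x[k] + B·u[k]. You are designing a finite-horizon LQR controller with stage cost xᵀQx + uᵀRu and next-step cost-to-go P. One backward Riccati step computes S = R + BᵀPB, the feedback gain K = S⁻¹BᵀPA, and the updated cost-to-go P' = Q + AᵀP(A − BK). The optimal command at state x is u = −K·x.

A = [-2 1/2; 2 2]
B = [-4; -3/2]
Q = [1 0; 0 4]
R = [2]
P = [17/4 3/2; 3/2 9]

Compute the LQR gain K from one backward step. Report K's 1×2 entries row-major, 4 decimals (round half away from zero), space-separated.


BᵀP = [-19.2500 -19.5000]
S = R + BᵀPB = [2] + [106.2500] = [108.2500]
BᵀPA = [-0.5000 -48.6250]
K = S⁻¹·BᵀPA = [-0.0046 -0.4492]
A−BK = [-2.0185 -1.2968; 1.9931 1.3262]
AᵀP(A−BK) = [40.9977 27.0254; 27.0254 18.2206]
P' = Q + AᵀP(A−BK) = [41.9977 27.0254; 27.0254 22.2206]
tr(P') = 64.2182

-0.0046 -0.4492


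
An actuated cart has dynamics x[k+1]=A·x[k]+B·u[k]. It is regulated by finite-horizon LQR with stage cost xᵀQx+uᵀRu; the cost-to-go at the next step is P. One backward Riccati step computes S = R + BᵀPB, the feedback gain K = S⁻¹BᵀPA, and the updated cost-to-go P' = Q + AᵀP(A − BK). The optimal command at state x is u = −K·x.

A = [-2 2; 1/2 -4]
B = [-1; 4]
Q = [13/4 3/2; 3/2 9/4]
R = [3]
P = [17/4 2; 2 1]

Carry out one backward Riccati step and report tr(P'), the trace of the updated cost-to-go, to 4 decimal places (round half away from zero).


13.8879

BᵀP = [3.7500 2.0000]
S = R + BᵀPB = [3] + [4.2500] = [7.2500]
BᵀPA = [-6.5000 -0.5000]
K = S⁻¹·BᵀPA = [-0.8966 -0.0690]
A−BK = [-2.8966 1.9310; 4.0862 -3.7241]
AᵀP(A−BK) = [7.4224 -1.4483; -1.4483 0.9655]
P' = Q + AᵀP(A−BK) = [10.6724 0.0517; 0.0517 3.2155]
tr(P') = 13.8879


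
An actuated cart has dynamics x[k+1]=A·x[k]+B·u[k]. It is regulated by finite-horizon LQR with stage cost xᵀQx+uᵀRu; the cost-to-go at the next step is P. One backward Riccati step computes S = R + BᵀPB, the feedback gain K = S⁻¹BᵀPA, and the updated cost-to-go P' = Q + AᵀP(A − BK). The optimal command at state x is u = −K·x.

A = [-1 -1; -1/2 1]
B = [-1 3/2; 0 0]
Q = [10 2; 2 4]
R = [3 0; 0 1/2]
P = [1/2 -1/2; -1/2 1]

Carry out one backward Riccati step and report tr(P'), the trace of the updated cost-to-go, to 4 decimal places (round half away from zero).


15.2470

BᵀP = [-0.5000 0.5000; 0.7500 -0.7500]
S = R + BᵀPB = [3 0; 0 1/2] + [0.5000 -0.7500; -0.7500 1.1250] = [3.5000 -0.7500; -0.7500 1.6250]
BᵀPA = [0.2500 1.0000; -0.3750 -1.5000]
K = S⁻¹·BᵀPA = [0.0244 0.0976; -0.2195 -0.8780]
A−BK = [-0.6463 0.4146; -0.5000 1.0000]
AᵀP(A−BK) = [0.1616 -0.1037; -0.1037 1.0854]
P' = Q + AᵀP(A−BK) = [10.1616 1.8963; 1.8963 5.0854]
tr(P') = 15.2470


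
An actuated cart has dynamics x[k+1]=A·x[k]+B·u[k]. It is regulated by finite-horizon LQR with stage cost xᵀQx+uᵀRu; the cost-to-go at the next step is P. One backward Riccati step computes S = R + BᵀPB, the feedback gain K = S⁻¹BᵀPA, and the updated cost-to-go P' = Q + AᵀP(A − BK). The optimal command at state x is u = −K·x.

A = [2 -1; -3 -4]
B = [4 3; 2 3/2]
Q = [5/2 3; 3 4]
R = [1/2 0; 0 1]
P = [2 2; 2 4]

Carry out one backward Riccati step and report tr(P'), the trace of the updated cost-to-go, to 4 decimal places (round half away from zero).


29.4854

BᵀP = [12.0000 16.0000; 9.0000 12.0000]
S = R + BᵀPB = [1/2 0; 0 1] + [80.0000 60.0000; 60.0000 45.0000] = [80.5000 60.0000; 60.0000 46.0000]
BᵀPA = [-24.0000 -76.0000; -18.0000 -57.0000]
K = S⁻¹·BᵀPA = [-0.2330 -0.7379; -0.0874 -0.2767]
A−BK = [3.1942 2.7816; -2.4029 -2.1092]
AᵀP(A−BK) = [12.8350 11.3107; 11.3107 10.1505]
P' = Q + AᵀP(A−BK) = [15.3350 14.3107; 14.3107 14.1505]
tr(P') = 29.4854


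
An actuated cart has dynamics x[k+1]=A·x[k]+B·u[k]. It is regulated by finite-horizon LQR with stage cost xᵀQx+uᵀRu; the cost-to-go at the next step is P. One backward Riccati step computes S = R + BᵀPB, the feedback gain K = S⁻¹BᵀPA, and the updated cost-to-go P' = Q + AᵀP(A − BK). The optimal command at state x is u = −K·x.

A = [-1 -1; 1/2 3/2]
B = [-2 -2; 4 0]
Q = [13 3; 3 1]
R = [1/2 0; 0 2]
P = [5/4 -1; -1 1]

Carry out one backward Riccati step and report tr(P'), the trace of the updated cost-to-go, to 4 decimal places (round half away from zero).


14.1631

BᵀP = [-6.5000 6.0000; -2.5000 2.0000]
S = R + BᵀPB = [1/2 0; 0 2] + [37.0000 13.0000; 13.0000 5.0000] = [37.5000 13.0000; 13.0000 7.0000]
BᵀPA = [9.5000 15.5000; 3.5000 5.5000]
K = S⁻¹·BᵀPA = [0.2246 0.3957; 0.0829 0.0508]
A−BK = [-0.3850 -0.1070; -0.3984 -0.0829]
AᵀP(A−BK) = [0.0762 0.0628; 0.0628 0.0869]
P' = Q + AᵀP(A−BK) = [13.0762 3.0628; 3.0628 1.0869]
tr(P') = 14.1631


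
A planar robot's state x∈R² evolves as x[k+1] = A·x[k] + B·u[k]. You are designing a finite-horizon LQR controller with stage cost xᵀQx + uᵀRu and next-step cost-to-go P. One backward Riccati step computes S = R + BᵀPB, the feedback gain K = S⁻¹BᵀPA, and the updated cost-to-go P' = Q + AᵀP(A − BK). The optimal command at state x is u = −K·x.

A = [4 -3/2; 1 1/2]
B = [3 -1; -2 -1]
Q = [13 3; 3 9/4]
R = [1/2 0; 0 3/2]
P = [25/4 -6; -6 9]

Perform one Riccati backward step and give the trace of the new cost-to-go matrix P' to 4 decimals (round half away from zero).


20.4686

BᵀP = [30.7500 -36.0000; -0.2500 -3.0000]
S = R + BᵀPB = [1/2 0; 0 3/2] + [164.2500 5.2500; 5.2500 3.2500] = [164.7500 5.2500; 5.2500 4.7500]
BᵀPA = [87.0000 -64.1250; -4.0000 -1.1250]
K = S⁻¹·BᵀPA = [0.5752 -0.3956; -1.4778 0.2004]
A−BK = [0.7967 -0.1127; 0.6725 -0.0908]
AᵀP(A−BK) = [5.0493 -0.7800; -0.7800 0.1693]
P' = Q + AᵀP(A−BK) = [18.0493 2.2200; 2.2200 2.4193]
tr(P') = 20.4686


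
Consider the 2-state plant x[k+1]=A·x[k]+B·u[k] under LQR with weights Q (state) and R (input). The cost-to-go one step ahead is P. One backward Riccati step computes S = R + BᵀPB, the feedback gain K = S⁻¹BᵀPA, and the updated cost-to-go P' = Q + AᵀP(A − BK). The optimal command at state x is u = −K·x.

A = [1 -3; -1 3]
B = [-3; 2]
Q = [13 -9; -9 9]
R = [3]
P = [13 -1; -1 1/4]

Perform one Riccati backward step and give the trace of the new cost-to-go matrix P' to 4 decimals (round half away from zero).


BᵀP = [-41.0000 3.5000]
S = R + BᵀPB = [3] + [130.0000] = [133.0000]
BᵀPA = [-44.5000 133.5000]
K = S⁻¹·BᵀPA = [-0.3346 1.0038]
A−BK = [-0.0038 0.0113; -0.3308 0.9925]
AᵀP(A−BK) = [0.3609 -1.0827; -1.0827 3.2481]
P' = Q + AᵀP(A−BK) = [13.3609 -10.0827; -10.0827 12.2481]
tr(P') = 25.6090

25.6090


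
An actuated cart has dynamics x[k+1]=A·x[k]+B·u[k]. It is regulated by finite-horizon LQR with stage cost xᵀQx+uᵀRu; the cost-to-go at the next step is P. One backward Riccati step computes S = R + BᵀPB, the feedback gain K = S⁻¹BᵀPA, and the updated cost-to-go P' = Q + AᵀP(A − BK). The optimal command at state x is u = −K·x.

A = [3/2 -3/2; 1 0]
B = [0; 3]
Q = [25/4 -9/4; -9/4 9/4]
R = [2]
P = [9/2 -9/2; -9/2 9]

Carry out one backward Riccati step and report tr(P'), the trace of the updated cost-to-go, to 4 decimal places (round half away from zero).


BᵀP = [-13.5000 27.0000]
S = R + BᵀPB = [2] + [81.0000] = [83.0000]
BᵀPA = [6.7500 20.2500]
K = S⁻¹·BᵀPA = [0.0813 0.2440]
A−BK = [1.5000 -1.5000; 0.7560 -0.7319]
AᵀP(A−BK) = [5.0761 -5.0218; -5.0218 5.1845]
P' = Q + AᵀP(A−BK) = [11.3261 -7.2718; -7.2718 7.4345]
tr(P') = 18.7605

18.7605


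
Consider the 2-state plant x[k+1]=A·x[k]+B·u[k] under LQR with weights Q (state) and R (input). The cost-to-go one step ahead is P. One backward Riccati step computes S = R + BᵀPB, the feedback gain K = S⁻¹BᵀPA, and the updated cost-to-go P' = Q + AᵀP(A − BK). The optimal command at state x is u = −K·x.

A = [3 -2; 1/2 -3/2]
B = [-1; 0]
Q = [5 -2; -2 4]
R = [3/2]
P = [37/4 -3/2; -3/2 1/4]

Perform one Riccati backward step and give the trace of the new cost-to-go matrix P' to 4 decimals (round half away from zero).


BᵀP = [-9.2500 1.5000]
S = R + BᵀPB = [3/2] + [9.2500] = [10.7500]
BᵀPA = [-27.0000 16.2500]
K = S⁻¹·BᵀPA = [-2.5116 1.5116]
A−BK = [0.4884 -0.4884; 0.5000 -1.5000]
AᵀP(A−BK) = [10.9985 -6.6235; -6.6235 3.9985]
P' = Q + AᵀP(A−BK) = [15.9985 -8.6235; -8.6235 7.9985]
tr(P') = 23.9971

23.9971


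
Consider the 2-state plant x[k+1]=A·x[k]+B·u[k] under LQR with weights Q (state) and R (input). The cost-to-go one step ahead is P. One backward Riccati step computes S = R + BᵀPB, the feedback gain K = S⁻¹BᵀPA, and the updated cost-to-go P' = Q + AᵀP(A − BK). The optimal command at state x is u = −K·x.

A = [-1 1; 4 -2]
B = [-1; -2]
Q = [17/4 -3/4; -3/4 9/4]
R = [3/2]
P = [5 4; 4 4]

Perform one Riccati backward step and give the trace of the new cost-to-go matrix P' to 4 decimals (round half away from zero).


BᵀP = [-13.0000 -12.0000]
S = R + BᵀPB = [3/2] + [37.0000] = [38.5000]
BᵀPA = [-35.0000 11.0000]
K = S⁻¹·BᵀPA = [-0.9091 0.2857]
A−BK = [-1.9091 1.2857; 2.1818 -1.4286]
AᵀP(A−BK) = [5.1818 -3.0000; -3.0000 1.8571]
P' = Q + AᵀP(A−BK) = [9.4318 -3.7500; -3.7500 4.1071]
tr(P') = 13.5390

13.5390


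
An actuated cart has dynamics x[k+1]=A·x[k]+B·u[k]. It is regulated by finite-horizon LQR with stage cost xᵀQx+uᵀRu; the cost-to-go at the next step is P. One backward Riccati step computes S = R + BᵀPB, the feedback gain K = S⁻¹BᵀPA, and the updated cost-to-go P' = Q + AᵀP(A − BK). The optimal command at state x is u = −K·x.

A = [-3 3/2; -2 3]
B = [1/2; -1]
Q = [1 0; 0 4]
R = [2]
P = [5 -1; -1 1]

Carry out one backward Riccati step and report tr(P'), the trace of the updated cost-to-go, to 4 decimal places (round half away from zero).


BᵀP = [3.5000 -1.5000]
S = R + BᵀPB = [2] + [3.2500] = [5.2500]
BᵀPA = [-7.5000 0.7500]
K = S⁻¹·BᵀPA = [-1.4286 0.1429]
A−BK = [-2.2857 1.4286; -3.4286 3.1429]
AᵀP(A−BK) = [26.2857 -15.4286; -15.4286 11.1429]
P' = Q + AᵀP(A−BK) = [27.2857 -15.4286; -15.4286 15.1429]
tr(P') = 42.4286

42.4286


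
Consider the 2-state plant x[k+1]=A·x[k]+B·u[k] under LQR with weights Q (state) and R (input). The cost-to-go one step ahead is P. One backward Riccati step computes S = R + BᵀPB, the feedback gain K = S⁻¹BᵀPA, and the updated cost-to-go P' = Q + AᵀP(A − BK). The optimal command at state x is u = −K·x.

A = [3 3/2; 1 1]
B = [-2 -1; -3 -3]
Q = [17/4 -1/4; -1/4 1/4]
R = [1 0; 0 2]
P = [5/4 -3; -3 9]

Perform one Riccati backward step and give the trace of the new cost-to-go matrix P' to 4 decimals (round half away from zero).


6.8073

BᵀP = [6.5000 -21.0000; 7.7500 -24.0000]
S = R + BᵀPB = [1 0; 0 2] + [50.0000 56.5000; 56.5000 64.2500] = [51.0000 56.5000; 56.5000 66.2500]
BᵀPA = [-1.5000 -11.2500; -0.7500 -12.3750]
K = S⁻¹·BᵀPA = [-0.3056 -0.2473; 0.2493 0.0241]
A−BK = [2.6381 1.0295; 0.8311 0.3304]
AᵀP(A−BK) = [1.9786 0.7721; 0.7721 0.3288]
P' = Q + AᵀP(A−BK) = [6.2286 0.5221; 0.5221 0.5788]
tr(P') = 6.8073


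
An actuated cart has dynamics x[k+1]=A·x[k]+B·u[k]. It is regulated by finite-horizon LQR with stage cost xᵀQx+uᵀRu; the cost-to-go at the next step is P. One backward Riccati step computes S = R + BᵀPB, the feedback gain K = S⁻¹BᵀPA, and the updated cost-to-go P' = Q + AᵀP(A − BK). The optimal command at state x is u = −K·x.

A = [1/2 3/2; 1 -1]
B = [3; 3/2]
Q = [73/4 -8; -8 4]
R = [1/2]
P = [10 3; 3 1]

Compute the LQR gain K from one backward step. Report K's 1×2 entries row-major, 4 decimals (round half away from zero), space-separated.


0.2317 0.3445

BᵀP = [34.5000 10.5000]
S = R + BᵀPB = [1/2] + [119.2500] = [119.7500]
BᵀPA = [27.7500 41.2500]
K = S⁻¹·BᵀPA = [0.2317 0.3445]
A−BK = [-0.1952 0.4666; 0.6524 -1.5167]
AᵀP(A−BK) = [0.0694 -0.0590; -0.0590 0.2907]
P' = Q + AᵀP(A−BK) = [18.3194 -8.0590; -8.0590 4.2907]
tr(P') = 22.6101


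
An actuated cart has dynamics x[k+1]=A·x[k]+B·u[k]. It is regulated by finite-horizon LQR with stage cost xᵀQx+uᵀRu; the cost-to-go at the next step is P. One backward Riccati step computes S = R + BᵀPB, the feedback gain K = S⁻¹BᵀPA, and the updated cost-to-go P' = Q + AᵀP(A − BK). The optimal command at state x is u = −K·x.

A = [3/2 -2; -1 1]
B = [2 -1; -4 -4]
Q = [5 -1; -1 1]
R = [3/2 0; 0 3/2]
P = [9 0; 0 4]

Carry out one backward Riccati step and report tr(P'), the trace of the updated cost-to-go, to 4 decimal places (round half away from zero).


BᵀP = [18.0000 -16.0000; -9.0000 -16.0000]
S = R + BᵀPB = [3/2 0; 0 3/2] + [100.0000 46.0000; 46.0000 73.0000] = [101.5000 46.0000; 46.0000 74.5000]
BᵀPA = [43.0000 -52.0000; 2.5000 2.0000]
K = S⁻¹·BᵀPA = [0.5671 -0.7283; -0.3166 0.4765]
A−BK = [0.0491 -0.0669; 0.0021 -0.0070]
AᵀP(A−BK) = [0.6546 -0.8755; -0.8755 1.1767]
P' = Q + AᵀP(A−BK) = [5.6546 -1.8755; -1.8755 2.1767]
tr(P') = 7.8313

7.8313


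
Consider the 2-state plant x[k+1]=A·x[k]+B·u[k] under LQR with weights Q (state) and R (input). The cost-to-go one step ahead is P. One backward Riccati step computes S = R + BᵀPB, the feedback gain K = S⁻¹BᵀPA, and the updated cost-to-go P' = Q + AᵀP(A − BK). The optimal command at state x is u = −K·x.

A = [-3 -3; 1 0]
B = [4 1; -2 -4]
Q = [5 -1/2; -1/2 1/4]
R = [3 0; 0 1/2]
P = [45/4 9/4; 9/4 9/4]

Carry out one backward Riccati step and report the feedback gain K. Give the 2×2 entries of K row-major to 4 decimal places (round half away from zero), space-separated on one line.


BᵀP = [40.5000 4.5000; 2.2500 -6.7500]
S = R + BᵀPB = [3 0; 0 1/2] + [153.0000 22.5000; 22.5000 29.2500] = [156.0000 22.5000; 22.5000 29.7500]
BᵀPA = [-117.0000 -121.5000; -13.5000 -6.7500]
K = S⁻¹·BᵀPA = [-0.7684 -0.8375; 0.1273 0.4065]
A−BK = [-0.0539 -0.0566; -0.0274 -0.0490]
AᵀP(A−BK) = [1.8202 2.0031; 2.0031 2.2406]
P' = Q + AᵀP(A−BK) = [6.8202 1.5031; 1.5031 2.4906]
tr(P') = 9.3109

-0.7684 -0.8375 0.1273 0.4065


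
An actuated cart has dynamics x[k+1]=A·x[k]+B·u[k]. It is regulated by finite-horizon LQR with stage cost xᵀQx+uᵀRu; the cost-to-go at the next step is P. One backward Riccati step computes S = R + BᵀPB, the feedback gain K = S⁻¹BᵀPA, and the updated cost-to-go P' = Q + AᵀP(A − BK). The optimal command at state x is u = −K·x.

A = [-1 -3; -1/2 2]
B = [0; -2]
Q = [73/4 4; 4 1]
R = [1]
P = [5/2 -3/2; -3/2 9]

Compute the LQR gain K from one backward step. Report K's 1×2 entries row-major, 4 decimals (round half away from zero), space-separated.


BᵀP = [3.0000 -18.0000]
S = R + BᵀPB = [1] + [36.0000] = [37.0000]
BᵀPA = [6.0000 -45.0000]
K = S⁻¹·BᵀPA = [0.1622 -1.2162]
A−BK = [-1.0000 -3.0000; -0.1757 -0.4324]
AᵀP(A−BK) = [2.2770 6.5473; 6.5473 21.7703]
P' = Q + AᵀP(A−BK) = [20.5270 10.5473; 10.5473 22.7703]
tr(P') = 43.2973

0.1622 -1.2162


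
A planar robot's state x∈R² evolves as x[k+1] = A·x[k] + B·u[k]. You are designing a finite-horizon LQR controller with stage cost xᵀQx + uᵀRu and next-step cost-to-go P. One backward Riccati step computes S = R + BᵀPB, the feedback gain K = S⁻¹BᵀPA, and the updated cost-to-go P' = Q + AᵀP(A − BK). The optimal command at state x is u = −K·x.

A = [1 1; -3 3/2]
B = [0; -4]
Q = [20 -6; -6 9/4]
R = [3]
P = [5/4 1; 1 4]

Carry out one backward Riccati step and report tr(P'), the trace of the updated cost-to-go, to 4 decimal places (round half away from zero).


26.1530

BᵀP = [-4.0000 -16.0000]
S = R + BᵀPB = [3] + [64.0000] = [67.0000]
BᵀPA = [44.0000 -28.0000]
K = S⁻¹·BᵀPA = [0.6567 -0.4179]
A−BK = [1.0000 1.0000; -0.3731 -0.1716]
AᵀP(A−BK) = [2.3545 0.1381; 0.1381 1.5485]
P' = Q + AᵀP(A−BK) = [22.3545 -5.8619; -5.8619 3.7985]
tr(P') = 26.1530


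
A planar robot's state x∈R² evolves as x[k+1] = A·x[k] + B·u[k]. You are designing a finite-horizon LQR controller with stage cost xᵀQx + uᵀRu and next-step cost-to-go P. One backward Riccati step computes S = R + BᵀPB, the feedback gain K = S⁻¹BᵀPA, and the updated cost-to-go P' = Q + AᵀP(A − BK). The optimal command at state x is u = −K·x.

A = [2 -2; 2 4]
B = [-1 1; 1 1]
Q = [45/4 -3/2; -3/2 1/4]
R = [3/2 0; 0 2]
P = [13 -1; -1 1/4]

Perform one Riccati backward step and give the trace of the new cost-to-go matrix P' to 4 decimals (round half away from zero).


BᵀP = [-14.0000 1.2500; 12.0000 -0.7500]
S = R + BᵀPB = [3/2 0; 0 2] + [15.2500 -12.7500; -12.7500 11.2500] = [16.7500 -12.7500; -12.7500 13.2500]
BᵀPA = [-25.5000 33.0000; 22.5000 -27.0000]
K = S⁻¹·BᵀPA = [-0.8589 1.5663; 0.8716 -0.5305]
A−BK = [0.2695 0.0968; 1.9874 2.9642]
AᵀP(A−BK) = [3.4863 -2.1221; -2.1221 5.9874]
P' = Q + AᵀP(A−BK) = [14.7363 -3.6221; -3.6221 6.2374]
tr(P') = 20.9737

20.9737
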